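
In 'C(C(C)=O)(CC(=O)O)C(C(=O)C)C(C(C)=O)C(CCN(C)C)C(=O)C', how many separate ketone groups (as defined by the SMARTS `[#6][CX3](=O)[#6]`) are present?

[#6][CX3](=O)[#6] is the SMARTS for a ketone: a carbonyl carbon (no H) flanked by two carbons.
The molecule carries 4 separate instances of an acetyl/ketone group (-C(=O)CH3) meeting every constraint; each maps to a distinct set of atoms, giving 4 matches.

4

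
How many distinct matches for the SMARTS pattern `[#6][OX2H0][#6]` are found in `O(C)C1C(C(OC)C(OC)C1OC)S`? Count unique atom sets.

4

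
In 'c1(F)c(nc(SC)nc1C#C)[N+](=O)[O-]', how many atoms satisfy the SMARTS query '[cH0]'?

Check the 14 heavy atoms by environment: 2× n (aromatic, H0) → no; 4× c (aromatic, H0) → match; 1× N (charge +1, H0) → no; 1× O (charge -1, H0) → no; 1× O (H0) → no; 1× C (H0) → no; 1× C (H1) → no; 1× S (H0) → no; 1× C (H3) → no; 1× F (H0) → no.
That gives 4 matching atoms.

4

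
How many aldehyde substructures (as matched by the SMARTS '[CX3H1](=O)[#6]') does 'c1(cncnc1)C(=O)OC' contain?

[CX3H1](=O)[#6] is the SMARTS for an aldehyde: an sp2 carbon with one H, double-bonded to O and single-bonded to carbon.
The molecule has a methyl-ester group (-C(=O)OCH3), but the carbonyl carbon has H0, not H1; nothing else fits, so there are 0 matches.

0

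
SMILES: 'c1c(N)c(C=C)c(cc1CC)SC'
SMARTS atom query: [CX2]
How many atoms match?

The query [CX2] means: C with X2: aliphatic carbon with exactly 2 total connections.
Check the 13 heavy atoms by environment: 6× c (aromatic, X3) → no; 1× N (X3) → no; 1× S (X2) → no; 3× C (X4) → no; 2× C (X3) → no.
No environment satisfies the query, so 0 matching atoms.

0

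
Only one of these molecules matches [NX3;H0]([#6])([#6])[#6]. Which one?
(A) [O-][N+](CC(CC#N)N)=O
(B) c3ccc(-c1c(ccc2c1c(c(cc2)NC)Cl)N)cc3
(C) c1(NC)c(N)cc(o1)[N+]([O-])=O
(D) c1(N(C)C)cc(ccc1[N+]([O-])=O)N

D

[NX3;H0]([#6])([#6])[#6] describes a trivalent nitrogen with no H, bonded to three carbons (a tertiary amine).
(A) has a primary amino group (-NH2) but the nitrogen has H2, not H0 with three carbons.
(B) has an N-methylamino group (-NHCH3) but the nitrogen still has one H (H1), not H0.
(C) has a primary amino group (-NH2) but the nitrogen has H2, not H0 with three carbons.
(D) contains a dimethylamino group (-N(CH3)2), which satisfies every atom and bond constraint.
So the answer is (D).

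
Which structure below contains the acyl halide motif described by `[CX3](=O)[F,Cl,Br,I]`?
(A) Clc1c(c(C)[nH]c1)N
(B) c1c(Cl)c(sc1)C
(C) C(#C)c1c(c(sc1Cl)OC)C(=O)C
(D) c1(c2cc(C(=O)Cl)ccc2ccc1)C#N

D

[CX3](=O)[F,Cl,Br,I] describes a carbonyl carbon bonded to a halogen (an acyl halide).
(A) has a chloro substituent but the Cl is not on a carbonyl carbon.
(B) has a chloro substituent but the Cl is not on a carbonyl carbon.
(C) has a chloro substituent but the Cl is not on a carbonyl carbon.
(D) contains an acyl chloride (-C(=O)Cl), which satisfies every atom and bond constraint.
So the answer is (D).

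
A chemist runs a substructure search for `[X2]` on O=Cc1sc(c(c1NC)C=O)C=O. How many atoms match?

Check the 13 heavy atoms by environment: 1× s (aromatic, X2) → match; 4× c (aromatic, X3) → no; 3× C (X3) → no; 3× O (X1) → no; 1× N (X3) → no; 1× C (X4) → no.
That gives 1 matching atom.

1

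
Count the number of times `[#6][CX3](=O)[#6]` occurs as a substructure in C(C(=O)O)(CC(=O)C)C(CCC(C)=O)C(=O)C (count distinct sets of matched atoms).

3

[#6][CX3](=O)[#6] is the SMARTS for a ketone: a carbonyl carbon (no H) flanked by two carbons.
The molecule carries 3 separate instances of an acetyl/ketone group (-C(=O)CH3) meeting every constraint; each maps to a distinct set of atoms, giving 3 matches.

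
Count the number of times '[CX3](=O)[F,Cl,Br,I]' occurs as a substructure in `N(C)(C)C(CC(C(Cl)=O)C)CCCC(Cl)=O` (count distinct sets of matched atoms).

2

[CX3](=O)[F,Cl,Br,I] is the SMARTS for an acyl halide: a carbonyl carbon bonded to a halogen.
The molecule carries 2 separate instances of an acyl chloride (-C(=O)Cl) meeting every constraint; each maps to a distinct set of atoms, giving 2 matches.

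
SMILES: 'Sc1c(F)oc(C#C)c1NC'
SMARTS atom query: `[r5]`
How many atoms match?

5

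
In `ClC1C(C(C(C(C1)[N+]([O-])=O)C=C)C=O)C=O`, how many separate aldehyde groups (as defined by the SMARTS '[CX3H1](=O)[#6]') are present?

[CX3H1](=O)[#6] is the SMARTS for an aldehyde: an sp2 carbon with one H, double-bonded to O and single-bonded to carbon.
The molecule carries 2 separate instances of an aldehyde (-CHO) meeting every constraint; each maps to a distinct set of atoms, giving 2 matches.

2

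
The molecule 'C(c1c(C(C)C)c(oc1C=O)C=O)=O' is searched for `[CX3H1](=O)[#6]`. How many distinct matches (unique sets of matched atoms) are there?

3

[CX3H1](=O)[#6] is the SMARTS for an aldehyde: an sp2 carbon with one H, double-bonded to O and single-bonded to carbon.
The molecule carries 3 separate instances of an aldehyde (-CHO) meeting every constraint; each maps to a distinct set of atoms, giving 3 matches.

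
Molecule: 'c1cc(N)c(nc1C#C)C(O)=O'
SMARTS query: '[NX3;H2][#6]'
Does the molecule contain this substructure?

Yes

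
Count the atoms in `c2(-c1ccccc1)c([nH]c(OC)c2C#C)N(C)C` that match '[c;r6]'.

6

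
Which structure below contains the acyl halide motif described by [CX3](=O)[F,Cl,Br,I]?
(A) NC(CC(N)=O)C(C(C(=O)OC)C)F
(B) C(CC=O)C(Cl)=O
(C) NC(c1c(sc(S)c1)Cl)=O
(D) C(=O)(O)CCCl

B

[CX3](=O)[F,Cl,Br,I] describes a carbonyl carbon bonded to a halogen (an acyl halide).
(A) has a methyl-ester group (-C(=O)OCH3) but the carbonyl is bonded to -O-C, not to a halogen.
(B) contains an acyl chloride (-C(=O)Cl), which satisfies every atom and bond constraint.
(C) has a chloro substituent but the Cl is not on a carbonyl carbon.
(D) has a carboxylic acid group (-C(=O)OH) but the carbonyl is bonded to -OH, not to a halogen.
So the answer is (B).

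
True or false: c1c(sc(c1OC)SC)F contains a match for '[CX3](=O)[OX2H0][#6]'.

The pattern [CX3](=O)[OX2H0][#6] describes a carbonyl carbon bonded to an oxygen that is itself bonded to carbon (no H on that O) — an ester.
The closest candidate here is a methoxy ether (-OCH3), but the ether oxygen is not adjacent to a C=O carbon. No other fragment satisfies the full query, so there is no match.

False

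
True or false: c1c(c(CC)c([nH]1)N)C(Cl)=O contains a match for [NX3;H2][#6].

True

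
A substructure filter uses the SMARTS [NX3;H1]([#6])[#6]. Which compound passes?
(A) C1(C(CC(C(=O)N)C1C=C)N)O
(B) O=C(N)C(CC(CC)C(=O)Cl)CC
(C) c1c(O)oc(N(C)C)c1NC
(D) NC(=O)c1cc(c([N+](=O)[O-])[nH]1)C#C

C

[NX3;H1]([#6])[#6] describes a trivalent nitrogen with one H, bonded to two carbons (a secondary amine).
(A) has a primary amino group (-NH2) but the nitrogen has H2 and only one carbon neighbour.
(B) has a primary amide (-C(=O)NH2) but the -C(=O)NH2 nitrogen has H2, not H1.
(C) contains an N-methylamino group (-NHCH3), which satisfies every atom and bond constraint.
(D) has a primary amide (-C(=O)NH2) but the -C(=O)NH2 nitrogen has H2, not H1.
So the answer is (C).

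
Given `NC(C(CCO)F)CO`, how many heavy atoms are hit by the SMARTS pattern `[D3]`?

The query [D3] means: atom with exactly three heavy-atom neighbours.
Check the 9 heavy atoms by environment: 3× C (D2) → no; 2× C (D3) → match; 2× O (D1) → no; 1× N (D1) → no; 1× F (D1) → no.
That gives 2 matching atoms.

2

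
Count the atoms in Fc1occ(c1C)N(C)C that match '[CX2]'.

The query [CX2] means: C with X2: aliphatic carbon with exactly 2 total connections.
Check the 10 heavy atoms by environment: 1× o (aromatic, X2) → no; 4× c (aromatic, X3) → no; 3× C (X4) → no; 1× F (X1) → no; 1× N (X3) → no.
No environment satisfies the query, so 0 matching atoms.

0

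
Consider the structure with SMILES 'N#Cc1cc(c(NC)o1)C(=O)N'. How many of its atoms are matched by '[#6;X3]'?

5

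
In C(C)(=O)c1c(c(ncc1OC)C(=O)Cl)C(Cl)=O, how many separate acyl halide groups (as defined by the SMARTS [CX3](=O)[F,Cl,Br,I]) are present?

2

[CX3](=O)[F,Cl,Br,I] is the SMARTS for an acyl halide: a carbonyl carbon bonded to a halogen.
The molecule carries 2 separate instances of an acyl chloride (-C(=O)Cl) meeting every constraint; each maps to a distinct set of atoms, giving 2 matches.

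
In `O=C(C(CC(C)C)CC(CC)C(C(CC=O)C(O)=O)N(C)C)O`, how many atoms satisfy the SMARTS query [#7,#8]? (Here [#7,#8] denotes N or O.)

6

Check the 23 heavy atoms by environment: 17× C → no; 5× O → match; 1× N → match.
Summing the matching environments: 5 + 1 = 6 matching atoms.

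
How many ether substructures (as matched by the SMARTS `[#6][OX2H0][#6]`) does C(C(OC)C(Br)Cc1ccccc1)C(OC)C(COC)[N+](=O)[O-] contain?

[#6][OX2H0][#6] is the SMARTS for an ether: an aliphatic oxygen bridging two carbons with no H on the oxygen.
The molecule carries 3 separate instances of a methoxy ether (-OCH3) meeting every constraint; each maps to a distinct set of atoms, giving 3 matches.

3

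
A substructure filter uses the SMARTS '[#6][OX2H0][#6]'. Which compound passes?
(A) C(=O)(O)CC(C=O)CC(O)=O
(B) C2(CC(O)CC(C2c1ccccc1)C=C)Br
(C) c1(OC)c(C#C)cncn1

C

[#6][OX2H0][#6] describes an aliphatic oxygen bridging two carbons with no H on the oxygen (an ether).
(A) has a carboxylic acid group (-C(=O)OH) but the -OH oxygen has H1; the =O is OX1, not OX2.
(B) has a hydroxyl group (-OH) but the oxygen has H1, not H0 bridging two carbons.
(C) contains a methoxy ether (-OCH3), which satisfies every atom and bond constraint.
So the answer is (C).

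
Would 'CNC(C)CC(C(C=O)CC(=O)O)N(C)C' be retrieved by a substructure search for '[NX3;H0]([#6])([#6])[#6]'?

Yes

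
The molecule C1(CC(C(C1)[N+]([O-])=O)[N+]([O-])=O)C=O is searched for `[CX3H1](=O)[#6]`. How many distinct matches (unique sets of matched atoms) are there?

1

[CX3H1](=O)[#6] is the SMARTS for an aldehyde: an sp2 carbon with one H, double-bonded to O and single-bonded to carbon.
Exactly one fragment in the molecule meets all constraints, giving 1 match.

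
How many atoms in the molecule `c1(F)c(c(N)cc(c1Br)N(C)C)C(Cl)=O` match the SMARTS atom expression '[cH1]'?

1

Check the 15 heavy atoms by environment: 5× c (aromatic, H0) → no; 1× c (aromatic, H1) → match; 1× F (H0) → no; 1× N (H2) → no; 1× C (H0) → no; 1× O (H0) → no; 1× Cl (H0) → no; 1× N (H0) → no; 2× C (H3) → no; 1× Br (H0) → no.
That gives 1 matching atom.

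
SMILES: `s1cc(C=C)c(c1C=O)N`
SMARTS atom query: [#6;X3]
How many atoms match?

Check the 10 heavy atoms by environment: 1× s (aromatic, X2) → no; 4× c (aromatic, X3) → match; 3× C (X3) → match; 1× O (X1) → no; 1× N (X3) → no.
Summing the matching environments: 4 + 3 = 7 matching atoms.

7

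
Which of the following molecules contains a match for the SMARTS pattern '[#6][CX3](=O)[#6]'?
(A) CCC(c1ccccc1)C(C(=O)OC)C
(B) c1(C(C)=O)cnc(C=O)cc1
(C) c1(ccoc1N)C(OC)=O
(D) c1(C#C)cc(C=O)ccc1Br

B

[#6][CX3](=O)[#6] describes a carbonyl carbon (no H) flanked by two carbons (a ketone).
(A) has a methyl-ester group (-C(=O)OCH3) but one neighbour of the carbonyl carbon is O, not C.
(B) contains an acetyl/ketone group (-C(=O)CH3), which satisfies every atom and bond constraint.
(C) has a methyl-ester group (-C(=O)OCH3) but one neighbour of the carbonyl carbon is O, not C.
(D) has an aldehyde (-CHO) but the carbonyl carbon has H1, so it is not flanked by two carbons.
So the answer is (B).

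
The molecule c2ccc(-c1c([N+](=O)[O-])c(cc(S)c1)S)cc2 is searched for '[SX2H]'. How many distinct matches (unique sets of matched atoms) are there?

2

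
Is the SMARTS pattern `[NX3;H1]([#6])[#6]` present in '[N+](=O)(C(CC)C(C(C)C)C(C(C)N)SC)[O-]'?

No

The pattern [NX3;H1]([#6])[#6] describes a trivalent nitrogen with one H, bonded to two carbons — a secondary amine.
The closest candidate here is a primary amino group (-NH2), but the nitrogen has H2 and only one carbon neighbour. No other fragment satisfies the full query, so there is no match.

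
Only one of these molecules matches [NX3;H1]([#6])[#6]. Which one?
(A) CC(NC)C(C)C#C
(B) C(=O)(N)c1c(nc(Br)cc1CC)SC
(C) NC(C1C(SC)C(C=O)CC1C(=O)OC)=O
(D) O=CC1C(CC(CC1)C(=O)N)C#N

[NX3;H1]([#6])[#6] describes a trivalent nitrogen with one H, bonded to two carbons (a secondary amine).
(A) contains an N-methylamino group (-NHCH3), which satisfies every atom and bond constraint.
(B) has a primary amide (-C(=O)NH2) but the -C(=O)NH2 nitrogen has H2, not H1.
(C) has a primary amide (-C(=O)NH2) but the -C(=O)NH2 nitrogen has H2, not H1.
(D) has a primary amide (-C(=O)NH2) but the -C(=O)NH2 nitrogen has H2, not H1.
So the answer is (A).

A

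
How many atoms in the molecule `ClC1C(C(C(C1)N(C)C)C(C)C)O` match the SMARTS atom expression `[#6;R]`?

5

The query [#6;R] means: carbon that is part of a ring.
Check the 13 heavy atoms by environment: 5× C (in 5-ring) → match; 5× C (acyclic) → no; 1× N (acyclic) → no; 1× O (acyclic) → no; 1× Cl (acyclic) → no.
That gives 5 matching atoms.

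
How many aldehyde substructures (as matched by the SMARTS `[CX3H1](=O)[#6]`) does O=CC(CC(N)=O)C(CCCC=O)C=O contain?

[CX3H1](=O)[#6] is the SMARTS for an aldehyde: an sp2 carbon with one H, double-bonded to O and single-bonded to carbon.
The molecule carries 3 separate instances of an aldehyde (-CHO) meeting every constraint; each maps to a distinct set of atoms, giving 3 matches.

3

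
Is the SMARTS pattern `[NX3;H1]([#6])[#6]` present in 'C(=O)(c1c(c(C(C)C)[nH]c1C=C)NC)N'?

Yes

The pattern [NX3;H1]([#6])[#6] describes a trivalent nitrogen with one H, bonded to two carbons — a secondary amine.
The molecule carries an N-methylamino group (-NHCH3), whose atoms satisfy every constraint of the query, so the pattern matches.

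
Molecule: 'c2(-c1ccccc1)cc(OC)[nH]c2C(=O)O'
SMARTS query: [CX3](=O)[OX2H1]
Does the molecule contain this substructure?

Yes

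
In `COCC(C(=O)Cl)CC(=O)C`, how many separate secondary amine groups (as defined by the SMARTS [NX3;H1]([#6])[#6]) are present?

0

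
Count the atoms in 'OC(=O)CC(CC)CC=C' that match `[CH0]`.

1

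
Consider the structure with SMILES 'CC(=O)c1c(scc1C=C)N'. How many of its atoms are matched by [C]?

The query [C] means: uppercase C matches aliphatic (non-aromatic) carbon only.
Check the 11 heavy atoms by environment: 1× s (aromatic) → no; 4× c (aromatic) → no; 1× N → no; 4× C → match; 1× O → no.
That gives 4 matching atoms.

4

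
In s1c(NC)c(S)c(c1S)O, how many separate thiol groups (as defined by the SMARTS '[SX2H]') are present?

[SX2H] is the SMARTS for a thiol: an aliphatic sulfur with two connections, one being H.
The molecule carries 2 separate instances of a thiol (-SH) meeting every constraint; each maps to a distinct set of atoms, giving 2 matches.

2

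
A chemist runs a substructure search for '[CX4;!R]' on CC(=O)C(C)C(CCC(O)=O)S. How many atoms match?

The query [CX4;!R] means: aliphatic carbon with four total connections, not in a ring.
Check the 12 heavy atoms by environment: 6× C (X4, acyclic) → match; 2× C (X3, acyclic) → no; 2× O (X1, acyclic) → no; 1× S (X2, acyclic) → no; 1× O (X2, acyclic) → no.
That gives 6 matching atoms.

6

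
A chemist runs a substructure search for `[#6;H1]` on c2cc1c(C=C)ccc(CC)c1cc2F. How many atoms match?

6

The query [#6;H1] means: any carbon bearing exactly one hydrogen.
Check the 15 heavy atoms by environment: 5× c (aromatic, H0) → no; 5× c (aromatic, H1) → match; 1× F (H0) → no; 1× C (H1) → match; 2× C (H2) → no; 1× C (H3) → no.
Summing the matching environments: 5 + 1 = 6 matching atoms.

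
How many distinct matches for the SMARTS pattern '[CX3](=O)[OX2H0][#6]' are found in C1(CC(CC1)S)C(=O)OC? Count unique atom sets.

[CX3](=O)[OX2H0][#6] is the SMARTS for an ester: a carbonyl carbon bonded to an oxygen that is itself bonded to carbon (no H on that O).
Exactly one fragment in the molecule meets all constraints, giving 1 match.

1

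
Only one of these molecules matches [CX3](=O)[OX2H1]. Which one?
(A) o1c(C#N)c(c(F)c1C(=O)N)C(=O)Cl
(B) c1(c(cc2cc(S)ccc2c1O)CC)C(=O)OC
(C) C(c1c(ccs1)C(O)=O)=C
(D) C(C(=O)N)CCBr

[CX3](=O)[OX2H1] describes an sp2 carbon double-bonded to O and single-bonded to an -OH oxygen (a carboxylic acid).
(A) has a primary amide (-C(=O)NH2) but the carbonyl is bonded to N, not to an -OH oxygen.
(B) has a methyl-ester group (-C(=O)OCH3) but the singly-bonded O has no H (OX2H0, not OX2H1).
(C) contains a carboxylic acid group (-C(=O)OH), which satisfies every atom and bond constraint.
(D) has a primary amide (-C(=O)NH2) but the carbonyl is bonded to N, not to an -OH oxygen.
So the answer is (C).

C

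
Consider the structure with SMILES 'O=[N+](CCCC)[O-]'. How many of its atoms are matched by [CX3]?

0

The query [CX3] means: C with X3: aliphatic carbon with exactly 3 total connections.
Check the 7 heavy atoms by environment: 4× C (X4) → no; 1× N (charge +1, X3) → no; 1× O (charge -1, X1) → no; 1× O (X1) → no.
No environment satisfies the query, so 0 matching atoms.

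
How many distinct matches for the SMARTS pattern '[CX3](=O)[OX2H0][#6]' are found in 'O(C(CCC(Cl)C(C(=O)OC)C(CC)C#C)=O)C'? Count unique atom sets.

2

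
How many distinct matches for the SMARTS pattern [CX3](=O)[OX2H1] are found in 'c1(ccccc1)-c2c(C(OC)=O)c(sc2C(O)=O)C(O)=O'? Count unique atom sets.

2

[CX3](=O)[OX2H1] is the SMARTS for a carboxylic acid: an sp2 carbon double-bonded to O and single-bonded to an -OH oxygen.
The molecule carries 2 separate instances of a carboxylic acid group (-C(=O)OH) meeting every constraint; each maps to a distinct set of atoms, giving 2 matches.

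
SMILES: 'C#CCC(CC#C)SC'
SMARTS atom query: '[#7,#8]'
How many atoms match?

0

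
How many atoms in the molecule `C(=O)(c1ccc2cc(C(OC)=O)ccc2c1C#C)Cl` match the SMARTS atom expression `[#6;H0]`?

The query [#6;H0] means: any carbon with no attached hydrogen.
Check the 19 heavy atoms by environment: 5× c (aromatic, H0) → match; 5× c (aromatic, H1) → no; 3× C (H0) → match; 1× C (H1) → no; 3× O (H0) → no; 1× Cl (H0) → no; 1× C (H3) → no.
Summing the matching environments: 5 + 3 = 8 matching atoms.

8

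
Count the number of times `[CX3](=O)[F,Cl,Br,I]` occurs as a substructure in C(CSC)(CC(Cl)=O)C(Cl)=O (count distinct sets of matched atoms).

2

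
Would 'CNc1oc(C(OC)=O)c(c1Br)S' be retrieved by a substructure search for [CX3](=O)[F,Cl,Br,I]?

No

The pattern [CX3](=O)[F,Cl,Br,I] describes a carbonyl carbon bonded to a halogen — an acyl halide.
The closest candidate here is a methyl-ester group (-C(=O)OCH3), but the carbonyl is bonded to -O-C, not to a halogen. No other fragment satisfies the full query, so there is no match.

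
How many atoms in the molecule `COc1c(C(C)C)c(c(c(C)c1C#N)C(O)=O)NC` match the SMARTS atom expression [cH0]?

6

The query [cH0] means: aromatic carbon with no attached hydrogen (substituted or ring-fusion).
Check the 19 heavy atoms by environment: 6× c (aromatic, H0) → match; 2× C (H0) → no; 1× N (H0) → no; 1× N (H1) → no; 5× C (H3) → no; 2× O (H0) → no; 1× O (H1) → no; 1× C (H1) → no.
That gives 6 matching atoms.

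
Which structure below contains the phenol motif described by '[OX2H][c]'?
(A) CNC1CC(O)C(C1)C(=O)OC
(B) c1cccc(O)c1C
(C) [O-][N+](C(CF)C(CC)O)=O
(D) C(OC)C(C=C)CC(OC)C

B

[OX2H][c] describes a hydroxyl oxygen attached to an aromatic carbon (a phenol).
(A) has a hydroxyl group (-OH) but the -OH is on an aliphatic carbon, not an aromatic c.
(B) contains a hydroxyl group (-OH), which satisfies every atom and bond constraint.
(C) has a hydroxyl group (-OH) but the -OH is on an aliphatic carbon, not an aromatic c.
(D) has a methoxy ether (-OCH3) but the oxygen has H0, not H1.
So the answer is (B).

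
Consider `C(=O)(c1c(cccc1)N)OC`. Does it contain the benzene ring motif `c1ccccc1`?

The pattern c1ccccc1 describes six aromatic carbons in a ring — a benzene ring.
The required atom environment is present in the molecule, so the pattern matches.

Yes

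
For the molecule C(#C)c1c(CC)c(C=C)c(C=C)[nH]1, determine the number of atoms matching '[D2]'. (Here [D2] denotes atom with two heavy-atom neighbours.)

5

The query [D2] means: atom with exactly two heavy-atom neighbours.
Check the 13 heavy atoms by environment: 1× n (aromatic, D2) → match; 4× c (aromatic, D3) → no; 4× C (D2) → match; 4× C (D1) → no.
Summing the matching environments: 1 + 4 = 5 matching atoms.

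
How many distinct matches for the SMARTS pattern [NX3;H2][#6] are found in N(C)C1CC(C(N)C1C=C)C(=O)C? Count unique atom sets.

1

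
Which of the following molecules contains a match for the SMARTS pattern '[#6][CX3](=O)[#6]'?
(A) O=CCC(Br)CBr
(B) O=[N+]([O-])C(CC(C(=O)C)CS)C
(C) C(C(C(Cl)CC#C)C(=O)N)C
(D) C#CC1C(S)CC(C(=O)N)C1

B

[#6][CX3](=O)[#6] describes a carbonyl carbon (no H) flanked by two carbons (a ketone).
(A) has an aldehyde (-CHO) but the carbonyl carbon has H1, so it is not flanked by two carbons.
(B) contains an acetyl/ketone group (-C(=O)CH3), which satisfies every atom and bond constraint.
(C) has a primary amide (-C(=O)NH2) but one neighbour of the carbonyl carbon is N, not C.
(D) has a primary amide (-C(=O)NH2) but one neighbour of the carbonyl carbon is N, not C.
So the answer is (B).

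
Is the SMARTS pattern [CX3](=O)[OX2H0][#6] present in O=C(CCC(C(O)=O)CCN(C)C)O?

No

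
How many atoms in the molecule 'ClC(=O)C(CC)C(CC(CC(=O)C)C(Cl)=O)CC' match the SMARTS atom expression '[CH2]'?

4

The query [CH2] means: aliphatic carbon with exactly two hydrogens.
Check the 18 heavy atoms by environment: 4× C (H2) → match; 3× C (H1) → no; 3× C (H3) → no; 3× C (H0) → no; 3× O (H0) → no; 2× Cl (H0) → no.
That gives 4 matching atoms.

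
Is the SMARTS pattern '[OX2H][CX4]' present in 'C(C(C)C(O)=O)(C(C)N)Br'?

No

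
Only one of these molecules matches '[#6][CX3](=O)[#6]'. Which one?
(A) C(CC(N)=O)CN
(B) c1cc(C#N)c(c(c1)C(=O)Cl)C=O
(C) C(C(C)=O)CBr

C

[#6][CX3](=O)[#6] describes a carbonyl carbon (no H) flanked by two carbons (a ketone).
(A) has a primary amide (-C(=O)NH2) but one neighbour of the carbonyl carbon is N, not C.
(B) has an aldehyde (-CHO) but the carbonyl carbon has H1, so it is not flanked by two carbons.
(C) contains an acetyl/ketone group (-C(=O)CH3), which satisfies every atom and bond constraint.
So the answer is (C).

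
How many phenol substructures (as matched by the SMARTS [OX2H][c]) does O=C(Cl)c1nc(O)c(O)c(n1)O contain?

3

[OX2H][c] is the SMARTS for a phenol: a hydroxyl oxygen attached to an aromatic carbon.
The molecule carries 3 separate instances of a hydroxyl group (-OH) meeting every constraint; each maps to a distinct set of atoms, giving 3 matches.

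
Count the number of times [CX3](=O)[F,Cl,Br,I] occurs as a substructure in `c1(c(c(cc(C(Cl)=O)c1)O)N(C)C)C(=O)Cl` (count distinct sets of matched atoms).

2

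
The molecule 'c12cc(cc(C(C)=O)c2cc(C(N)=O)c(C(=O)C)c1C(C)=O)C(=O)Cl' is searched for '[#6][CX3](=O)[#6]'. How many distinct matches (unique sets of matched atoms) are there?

3

[#6][CX3](=O)[#6] is the SMARTS for a ketone: a carbonyl carbon (no H) flanked by two carbons.
The molecule carries 3 separate instances of an acetyl/ketone group (-C(=O)CH3) meeting every constraint; each maps to a distinct set of atoms, giving 3 matches.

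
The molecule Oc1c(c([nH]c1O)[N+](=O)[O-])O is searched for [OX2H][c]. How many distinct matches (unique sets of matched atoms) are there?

3

[OX2H][c] is the SMARTS for a phenol: a hydroxyl oxygen attached to an aromatic carbon.
The molecule carries 3 separate instances of a hydroxyl group (-OH) meeting every constraint; each maps to a distinct set of atoms, giving 3 matches.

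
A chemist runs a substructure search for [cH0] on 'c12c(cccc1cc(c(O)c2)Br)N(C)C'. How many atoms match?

The query [cH0] means: aromatic carbon with no attached hydrogen (substituted or ring-fusion).
Check the 15 heavy atoms by environment: 5× c (aromatic, H0) → match; 5× c (aromatic, H1) → no; 1× O (H1) → no; 1× N (H0) → no; 2× C (H3) → no; 1× Br (H0) → no.
That gives 5 matching atoms.

5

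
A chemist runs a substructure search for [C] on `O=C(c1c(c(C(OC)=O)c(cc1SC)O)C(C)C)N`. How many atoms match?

The query [C] means: uppercase C matches aliphatic (non-aromatic) carbon only.
Check the 19 heavy atoms by environment: 6× c (aromatic) → no; 7× C → match; 4× O → no; 1× N → no; 1× S → no.
That gives 7 matching atoms.

7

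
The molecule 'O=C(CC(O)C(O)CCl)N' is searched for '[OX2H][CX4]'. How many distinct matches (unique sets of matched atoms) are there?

[OX2H][CX4] is the SMARTS for an aliphatic alcohol: a hydroxyl oxygen bound to an sp3 (X4) carbon.
The molecule carries 2 separate instances of a hydroxyl group (-OH) meeting every constraint; each maps to a distinct set of atoms, giving 2 matches.

2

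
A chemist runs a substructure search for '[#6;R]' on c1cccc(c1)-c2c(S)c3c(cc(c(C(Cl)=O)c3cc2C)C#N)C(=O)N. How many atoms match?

16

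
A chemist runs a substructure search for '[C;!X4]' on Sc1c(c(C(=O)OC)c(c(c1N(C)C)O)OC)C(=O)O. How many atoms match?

The query [C;!X4] means: aliphatic carbon that does not have four total connections.
Check the 20 heavy atoms by environment: 6× c (aromatic, X3) → no; 1× N (X3) → no; 4× C (X4) → no; 1× S (X2) → no; 4× O (X2) → no; 2× C (X3) → match; 2× O (X1) → no.
That gives 2 matching atoms.

2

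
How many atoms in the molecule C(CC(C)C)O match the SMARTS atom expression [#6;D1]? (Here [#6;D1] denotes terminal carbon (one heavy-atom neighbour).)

Check the 6 heavy atoms by environment: 2× C (D2) → no; 1× C (D3) → no; 2× C (D1) → match; 1× O (D1) → no.
That gives 2 matching atoms.

2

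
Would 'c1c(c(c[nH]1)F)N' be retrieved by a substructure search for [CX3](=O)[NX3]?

The pattern [CX3](=O)[NX3] describes a carbonyl carbon bonded to a trivalent nitrogen — an amide.
The closest candidate here is a primary amino group (-NH2), but the -NH2 is not attached to a carbonyl carbon. No other fragment satisfies the full query, so there is no match.

No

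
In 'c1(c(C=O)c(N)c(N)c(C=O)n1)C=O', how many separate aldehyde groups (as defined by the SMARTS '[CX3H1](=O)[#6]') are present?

3

[CX3H1](=O)[#6] is the SMARTS for an aldehyde: an sp2 carbon with one H, double-bonded to O and single-bonded to carbon.
The molecule carries 3 separate instances of an aldehyde (-CHO) meeting every constraint; each maps to a distinct set of atoms, giving 3 matches.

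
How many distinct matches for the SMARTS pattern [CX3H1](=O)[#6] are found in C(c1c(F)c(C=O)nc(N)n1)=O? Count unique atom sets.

[CX3H1](=O)[#6] is the SMARTS for an aldehyde: an sp2 carbon with one H, double-bonded to O and single-bonded to carbon.
The molecule carries 2 separate instances of an aldehyde (-CHO) meeting every constraint; each maps to a distinct set of atoms, giving 2 matches.

2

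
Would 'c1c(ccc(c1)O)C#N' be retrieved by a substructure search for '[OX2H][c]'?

Yes

The pattern [OX2H][c] describes a hydroxyl oxygen attached to an aromatic carbon — a phenol.
The molecule carries a hydroxyl group (-OH), whose atoms satisfy every constraint of the query, so the pattern matches.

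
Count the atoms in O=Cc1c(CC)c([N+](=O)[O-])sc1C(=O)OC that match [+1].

1

The query [+1] means: atom carrying a +1 formal charge.
Check the 16 heavy atoms by environment: 1× s (aromatic) → no; 4× c (aromatic) → no; 5× C → no; 4× O → no; 1× N (charge +1) → match; 1× O (charge -1) → no.
That gives 1 matching atom.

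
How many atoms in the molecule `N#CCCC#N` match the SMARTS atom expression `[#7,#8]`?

2

The query [#7,#8] means: nitrogen or oxygen (comma = OR).
Check the 6 heavy atoms by environment: 4× C → no; 2× N → match.
That gives 2 matching atoms.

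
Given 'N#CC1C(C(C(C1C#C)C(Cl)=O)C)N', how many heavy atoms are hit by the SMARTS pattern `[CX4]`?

6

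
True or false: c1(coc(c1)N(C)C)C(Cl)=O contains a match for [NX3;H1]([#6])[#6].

The pattern [NX3;H1]([#6])[#6] describes a trivalent nitrogen with one H, bonded to two carbons — a secondary amine.
The closest candidate here is a dimethylamino group (-N(CH3)2), but the nitrogen has H0, not H1. No other fragment satisfies the full query, so there is no match.

False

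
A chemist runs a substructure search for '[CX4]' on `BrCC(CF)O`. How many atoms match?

3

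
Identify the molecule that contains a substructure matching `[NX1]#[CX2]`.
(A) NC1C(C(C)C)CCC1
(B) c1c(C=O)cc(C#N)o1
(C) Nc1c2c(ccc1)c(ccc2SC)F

B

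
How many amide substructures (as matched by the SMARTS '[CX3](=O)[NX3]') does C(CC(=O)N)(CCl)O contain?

[CX3](=O)[NX3] is the SMARTS for an amide: a carbonyl carbon bonded to a trivalent nitrogen.
Exactly one fragment in the molecule meets all constraints, giving 1 match.

1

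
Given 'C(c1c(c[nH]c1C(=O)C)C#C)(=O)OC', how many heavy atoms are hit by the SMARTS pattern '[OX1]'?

The query [OX1] means: aliphatic oxygen with one total connection — typically a carbonyl =O or an oxide.
Check the 14 heavy atoms by environment: 1× n (aromatic, X3) → no; 4× c (aromatic, X3) → no; 2× C (X3) → no; 2× O (X1) → match; 2× C (X4) → no; 2× C (X2) → no; 1× O (X2) → no.
That gives 2 matching atoms.

2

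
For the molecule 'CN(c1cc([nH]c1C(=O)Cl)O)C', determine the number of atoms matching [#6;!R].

3

The query [#6;!R] means: carbon not in any ring.
Check the 12 heavy atoms by environment: 1× n (aromatic, in 5-ring) → no; 4× c (aromatic, in 5-ring) → no; 1× N (acyclic) → no; 3× C (acyclic) → match; 2× O (acyclic) → no; 1× Cl (acyclic) → no.
That gives 3 matching atoms.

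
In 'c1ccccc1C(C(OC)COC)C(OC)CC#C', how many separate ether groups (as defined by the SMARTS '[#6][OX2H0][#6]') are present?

[#6][OX2H0][#6] is the SMARTS for an ether: an aliphatic oxygen bridging two carbons with no H on the oxygen.
The molecule carries 3 separate instances of a methoxy ether (-OCH3) meeting every constraint; each maps to a distinct set of atoms, giving 3 matches.

3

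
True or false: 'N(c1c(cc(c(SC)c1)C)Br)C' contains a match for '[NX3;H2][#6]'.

False

The pattern [NX3;H2][#6] describes a trivalent nitrogen with two H attached to carbon — a primary amine.
The closest candidate here is an N-methylamino group (-NHCH3), but the nitrogen bears two carbons and only one H (H1), not H2. No other fragment satisfies the full query, so there is no match.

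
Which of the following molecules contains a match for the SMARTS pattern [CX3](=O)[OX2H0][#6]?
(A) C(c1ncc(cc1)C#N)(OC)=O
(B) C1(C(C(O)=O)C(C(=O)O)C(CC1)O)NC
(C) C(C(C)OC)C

A

[CX3](=O)[OX2H0][#6] describes a carbonyl carbon bonded to an oxygen that is itself bonded to carbon (no H on that O) (an ester).
(A) contains a methyl-ester group (-C(=O)OCH3), which satisfies every atom and bond constraint.
(B) has a carboxylic acid group (-C(=O)OH) but the singly-bonded O carries H (OX2H1, not H0).
(C) has a methoxy ether (-OCH3) but the ether oxygen is not adjacent to a C=O carbon.
So the answer is (A).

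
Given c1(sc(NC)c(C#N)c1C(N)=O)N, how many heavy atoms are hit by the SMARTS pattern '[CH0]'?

2

The query [CH0] means: aliphatic carbon with no attached hydrogen.
Check the 13 heavy atoms by environment: 1× s (aromatic, H0) → no; 4× c (aromatic, H0) → no; 1× N (H1) → no; 1× C (H3) → no; 2× C (H0) → match; 1× O (H0) → no; 2× N (H2) → no; 1× N (H0) → no.
That gives 2 matching atoms.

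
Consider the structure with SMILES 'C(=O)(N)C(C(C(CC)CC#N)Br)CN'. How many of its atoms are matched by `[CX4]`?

7

The query [CX4] means: C with X4: aliphatic carbon with exactly 4 total connections (bonds + H).
Check the 14 heavy atoms by environment: 7× C (X4) → match; 1× C (X2) → no; 1× N (X1) → no; 1× Br (X1) → no; 1× C (X3) → no; 1× O (X1) → no; 2× N (X3) → no.
That gives 7 matching atoms.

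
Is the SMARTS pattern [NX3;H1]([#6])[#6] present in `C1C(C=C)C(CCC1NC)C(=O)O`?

Yes

The pattern [NX3;H1]([#6])[#6] describes a trivalent nitrogen with one H, bonded to two carbons — a secondary amine.
The molecule carries an N-methylamino group (-NHCH3), whose atoms satisfy every constraint of the query, so the pattern matches.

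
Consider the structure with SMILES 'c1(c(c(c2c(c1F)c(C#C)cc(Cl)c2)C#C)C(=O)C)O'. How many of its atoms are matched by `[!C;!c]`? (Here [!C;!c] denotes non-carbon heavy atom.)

4

The query [!C;!c] means: neither aliphatic nor aromatic carbon — same as [!#6].
Check the 20 heavy atoms by environment: 10× c (aromatic) → no; 1× F → match; 1× Cl → match; 6× C → no; 2× O → match.
Summing the matching environments: 1 + 1 + 2 = 4 matching atoms.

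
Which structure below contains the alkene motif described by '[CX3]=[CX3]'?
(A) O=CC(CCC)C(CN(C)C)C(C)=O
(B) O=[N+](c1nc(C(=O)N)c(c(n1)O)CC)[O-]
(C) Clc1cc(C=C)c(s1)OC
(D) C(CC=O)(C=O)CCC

C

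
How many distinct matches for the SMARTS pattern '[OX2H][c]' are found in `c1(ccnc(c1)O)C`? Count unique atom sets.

[OX2H][c] is the SMARTS for a phenol: a hydroxyl oxygen attached to an aromatic carbon.
Exactly one fragment in the molecule meets all constraints, giving 1 match.

1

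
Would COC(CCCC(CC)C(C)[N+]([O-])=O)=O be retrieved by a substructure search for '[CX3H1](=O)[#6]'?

The pattern [CX3H1](=O)[#6] describes an sp2 carbon with one H, double-bonded to O and single-bonded to carbon — an aldehyde.
The closest candidate here is a methyl-ester group (-C(=O)OCH3), but the carbonyl carbon has H0, not H1. No other fragment satisfies the full query, so there is no match.

No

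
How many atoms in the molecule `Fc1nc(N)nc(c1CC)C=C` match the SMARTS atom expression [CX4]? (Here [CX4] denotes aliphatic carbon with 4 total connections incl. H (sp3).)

The query [CX4] means: C with X4: aliphatic carbon with exactly 4 total connections (bonds + H).
Check the 12 heavy atoms by environment: 2× n (aromatic, X2) → no; 4× c (aromatic, X3) → no; 1× F (X1) → no; 1× N (X3) → no; 2× C (X3) → no; 2× C (X4) → match.
That gives 2 matching atoms.

2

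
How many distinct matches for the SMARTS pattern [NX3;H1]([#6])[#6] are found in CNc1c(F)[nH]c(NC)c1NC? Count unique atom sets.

3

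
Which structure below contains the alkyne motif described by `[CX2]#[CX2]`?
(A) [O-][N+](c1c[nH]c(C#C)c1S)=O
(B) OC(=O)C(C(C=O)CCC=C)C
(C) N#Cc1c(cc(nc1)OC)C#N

A

[CX2]#[CX2] describes a carbon-carbon triple bond (an alkyne).
(A) contains an ethynyl group (-C#CH), which satisfies every atom and bond constraint.
(B) has a vinyl group (-CH=CH2) but the C=C is a double bond; both carbons are CX3, not CX2.
(C) has a nitrile (-C#N) but the triple bond is C#N, not C#C.
So the answer is (A).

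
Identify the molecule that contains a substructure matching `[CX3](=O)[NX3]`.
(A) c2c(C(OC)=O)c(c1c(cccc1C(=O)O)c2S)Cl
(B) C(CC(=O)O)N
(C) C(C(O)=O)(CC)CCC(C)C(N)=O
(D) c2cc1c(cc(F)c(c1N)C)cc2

[CX3](=O)[NX3] describes a carbonyl carbon bonded to a trivalent nitrogen (an amide).
(A) has a carboxylic acid group (-C(=O)OH) but the carbonyl is bonded to O, not to an NX3 nitrogen.
(B) has a primary amino group (-NH2) but the -NH2 is not attached to a carbonyl carbon.
(C) contains a primary amide (-C(=O)NH2), which satisfies every atom and bond constraint.
(D) has a primary amino group (-NH2) but the -NH2 is not attached to a carbonyl carbon.
So the answer is (C).

C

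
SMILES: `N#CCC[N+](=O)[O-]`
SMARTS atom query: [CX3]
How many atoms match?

0

The query [CX3] means: C with X3: aliphatic carbon with exactly 3 total connections.
Check the 7 heavy atoms by environment: 2× C (X4) → no; 1× N (charge +1, X3) → no; 1× O (charge -1, X1) → no; 1× O (X1) → no; 1× C (X2) → no; 1× N (X1) → no.
No environment satisfies the query, so 0 matching atoms.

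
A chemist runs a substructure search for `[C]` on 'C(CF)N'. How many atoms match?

2

The query [C] means: uppercase C matches aliphatic (non-aromatic) carbon only.
Check the 4 heavy atoms by environment: 2× C → match; 1× N → no; 1× F → no.
That gives 2 matching atoms.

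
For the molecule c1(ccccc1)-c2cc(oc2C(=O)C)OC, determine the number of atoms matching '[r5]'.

The query [r5] means: r5 matches atoms in a five-membered ring.
Check the 16 heavy atoms by environment: 1× o (aromatic, in 5-ring) → match; 4× c (aromatic, in 5-ring) → match; 3× C (acyclic) → no; 2× O (acyclic) → no; 6× c (aromatic, in 6-ring) → no.
Summing the matching environments: 1 + 4 = 5 matching atoms.

5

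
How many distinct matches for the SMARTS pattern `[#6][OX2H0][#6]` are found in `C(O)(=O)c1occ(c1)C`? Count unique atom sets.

0

[#6][OX2H0][#6] is the SMARTS for an ether: an aliphatic oxygen bridging two carbons with no H on the oxygen.
The molecule has a carboxylic acid group (-C(=O)OH), but the -OH oxygen has H1; the =O is OX1, not OX2; nothing else fits, so there are 0 matches.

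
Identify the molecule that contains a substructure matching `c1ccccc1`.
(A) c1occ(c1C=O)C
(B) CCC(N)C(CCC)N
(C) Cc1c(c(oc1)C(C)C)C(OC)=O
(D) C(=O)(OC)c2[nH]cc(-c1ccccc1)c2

c1ccccc1 describes six aromatic carbons in a ring (a benzene ring).
(A) has a methyl group (-CH3) but no six-membered all-carbon aromatic ring is present.
(B) has a methyl group (-CH3) but no six-membered all-carbon aromatic ring is present.
(C) has a methyl group (-CH3) but no six-membered all-carbon aromatic ring is present.
(D) contains a phenyl ring, which satisfies every atom and bond constraint.
So the answer is (D).

D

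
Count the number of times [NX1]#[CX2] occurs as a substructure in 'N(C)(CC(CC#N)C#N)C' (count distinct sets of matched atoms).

[NX1]#[CX2] is the SMARTS for a nitrile: a nitrogen triple-bonded to a two-connected carbon.
The molecule carries 2 separate instances of a nitrile (-C#N) meeting every constraint; each maps to a distinct set of atoms, giving 2 matches.

2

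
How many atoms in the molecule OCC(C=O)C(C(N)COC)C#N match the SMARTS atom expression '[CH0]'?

1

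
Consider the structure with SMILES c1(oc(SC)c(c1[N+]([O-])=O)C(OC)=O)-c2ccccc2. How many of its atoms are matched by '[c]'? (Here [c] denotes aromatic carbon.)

The query [c] means: lowercase c matches aromatic carbon only.
Check the 20 heavy atoms by environment: 1× o (aromatic) → no; 10× c (aromatic) → match; 1× S → no; 3× C → no; 3× O → no; 1× N (charge +1) → no; 1× O (charge -1) → no.
That gives 10 matching atoms.

10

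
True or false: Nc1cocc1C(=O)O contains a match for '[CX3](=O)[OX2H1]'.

True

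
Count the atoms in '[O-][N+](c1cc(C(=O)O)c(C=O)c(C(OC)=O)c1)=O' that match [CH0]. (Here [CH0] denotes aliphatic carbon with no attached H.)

Check the 18 heavy atoms by environment: 4× c (aromatic, H0) → no; 2× c (aromatic, H1) → no; 2× C (H0) → match; 5× O (H0) → no; 1× O (H1) → no; 1× N (charge +1, H0) → no; 1× O (charge -1, H0) → no; 1× C (H1) → no; 1× C (H3) → no.
That gives 2 matching atoms.

2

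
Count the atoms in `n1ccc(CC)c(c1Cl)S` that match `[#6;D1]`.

1

The query [#6;D1] means: carbon bonded to exactly one heavy atom.
Check the 10 heavy atoms by environment: 1× n (aromatic, D2) → no; 3× c (aromatic, D3) → no; 2× c (aromatic, D2) → no; 1× Cl (D1) → no; 1× C (D2) → no; 1× C (D1) → match; 1× S (D1) → no.
That gives 1 matching atom.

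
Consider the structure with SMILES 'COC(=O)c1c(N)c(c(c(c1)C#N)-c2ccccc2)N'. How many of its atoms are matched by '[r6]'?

Check the 20 heavy atoms by environment: 12× c (aromatic, in 6-ring) → match; 3× C (acyclic) → no; 2× O (acyclic) → no; 3× N (acyclic) → no.
That gives 12 matching atoms.

12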